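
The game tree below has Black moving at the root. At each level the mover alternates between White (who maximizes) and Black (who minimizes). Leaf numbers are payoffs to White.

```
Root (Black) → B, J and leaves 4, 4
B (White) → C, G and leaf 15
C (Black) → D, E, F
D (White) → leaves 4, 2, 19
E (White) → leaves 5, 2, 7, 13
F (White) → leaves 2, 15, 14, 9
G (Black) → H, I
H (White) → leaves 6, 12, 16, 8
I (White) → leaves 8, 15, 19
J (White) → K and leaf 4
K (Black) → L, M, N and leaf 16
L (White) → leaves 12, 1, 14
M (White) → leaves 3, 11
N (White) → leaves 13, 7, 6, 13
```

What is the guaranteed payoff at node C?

D: max(4, 2, 19) = 19
E: max(5, 2, 7, 13) = 13
F: max(2, 15, 14, 9) = 15
C: min(19, 13, 15) = 13

13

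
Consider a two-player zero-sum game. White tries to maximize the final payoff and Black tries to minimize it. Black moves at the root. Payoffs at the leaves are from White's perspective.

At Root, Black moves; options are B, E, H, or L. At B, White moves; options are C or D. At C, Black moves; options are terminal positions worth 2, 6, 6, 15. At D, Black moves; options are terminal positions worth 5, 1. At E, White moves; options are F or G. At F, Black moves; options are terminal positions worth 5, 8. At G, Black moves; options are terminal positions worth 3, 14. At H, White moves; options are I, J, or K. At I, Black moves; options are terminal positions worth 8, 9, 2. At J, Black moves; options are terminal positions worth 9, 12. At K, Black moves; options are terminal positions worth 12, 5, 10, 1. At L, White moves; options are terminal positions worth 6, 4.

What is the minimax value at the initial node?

C (Black): min(2, 6, 6, 15) = 2
D (Black): min(5, 1) = 1
B (White): max(2, 1) = 2
F (Black): min(5, 8) = 5
G (Black): min(3, 14) = 3
E (White): max(5, 3) = 5
I (Black): min(8, 9, 2) = 2
J (Black): min(9, 12) = 9
K (Black): min(12, 5, 10, 1) = 1
H (White): max(2, 9, 1) = 9
L (White): max(6, 4) = 6
Root (Black): min(2, 5, 9, 6) = 2

2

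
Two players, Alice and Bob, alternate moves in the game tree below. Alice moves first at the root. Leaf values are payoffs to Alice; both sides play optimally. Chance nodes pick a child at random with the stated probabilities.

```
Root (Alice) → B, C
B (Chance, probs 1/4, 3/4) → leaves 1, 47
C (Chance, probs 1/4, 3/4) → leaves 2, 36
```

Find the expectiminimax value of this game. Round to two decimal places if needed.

35.5

B (Chance): 1/4·1 + 3/4·47 = 35.5
C (Chance): 1/4·2 + 3/4·36 = 27.5
Root (Alice): max(35.5, 27.5) = 35.5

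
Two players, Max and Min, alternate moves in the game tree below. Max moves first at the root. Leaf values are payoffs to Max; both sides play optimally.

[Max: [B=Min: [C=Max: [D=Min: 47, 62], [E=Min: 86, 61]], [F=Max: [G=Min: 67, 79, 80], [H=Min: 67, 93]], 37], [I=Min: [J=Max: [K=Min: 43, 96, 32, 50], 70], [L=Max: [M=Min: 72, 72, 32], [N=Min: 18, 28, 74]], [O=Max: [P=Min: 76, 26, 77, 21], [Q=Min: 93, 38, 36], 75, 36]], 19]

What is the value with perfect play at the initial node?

37

D (Min): min(47, 62) = 47
E (Min): min(86, 61) = 61
C (Max): max(47, 61) = 61
G (Min): min(67, 79, 80) = 67
H (Min): min(67, 93) = 67
F (Max): max(67, 67) = 67
B (Min): min(61, 67, 37) = 37
K (Min): min(43, 96, 32, 50) = 32
J (Max): max(32, 70) = 70
M (Min): min(72, 72, 32) = 32
N (Min): min(18, 28, 74) = 18
L (Max): max(32, 18) = 32
P (Min): min(76, 26, 77, 21) = 21
Q (Min): min(93, 38, 36) = 36
O (Max): max(21, 36, 75, 36) = 75
I (Min): min(70, 32, 75) = 32
Root (Max): max(37, 32, 19) = 37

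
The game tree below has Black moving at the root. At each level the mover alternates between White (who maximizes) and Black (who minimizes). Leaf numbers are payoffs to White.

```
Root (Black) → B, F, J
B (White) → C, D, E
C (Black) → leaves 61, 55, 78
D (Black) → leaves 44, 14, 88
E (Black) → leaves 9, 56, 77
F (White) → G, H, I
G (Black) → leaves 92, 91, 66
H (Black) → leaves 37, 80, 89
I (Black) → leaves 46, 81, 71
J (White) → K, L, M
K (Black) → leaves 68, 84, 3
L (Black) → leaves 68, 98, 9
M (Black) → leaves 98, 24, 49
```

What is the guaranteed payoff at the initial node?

24

C (Black): min(61, 55, 78) = 55
D (Black): min(44, 14, 88) = 14
E (Black): min(9, 56, 77) = 9
B (White): max(55, 14, 9) = 55
G (Black): min(92, 91, 66) = 66
H (Black): min(37, 80, 89) = 37
I (Black): min(46, 81, 71) = 46
F (White): max(66, 37, 46) = 66
K (Black): min(68, 84, 3) = 3
L (Black): min(68, 98, 9) = 9
M (Black): min(98, 24, 49) = 24
J (White): max(3, 9, 24) = 24
Root (Black): min(55, 66, 24) = 24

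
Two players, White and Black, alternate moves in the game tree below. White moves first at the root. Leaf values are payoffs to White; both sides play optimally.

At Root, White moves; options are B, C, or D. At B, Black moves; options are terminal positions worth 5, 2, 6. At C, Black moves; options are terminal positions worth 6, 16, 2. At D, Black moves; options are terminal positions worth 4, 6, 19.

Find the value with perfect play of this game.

4

B (Black): min(5, 2, 6) = 2
C (Black): min(6, 16, 2) = 2
D (Black): min(4, 6, 19) = 4
Root (White): max(2, 2, 4) = 4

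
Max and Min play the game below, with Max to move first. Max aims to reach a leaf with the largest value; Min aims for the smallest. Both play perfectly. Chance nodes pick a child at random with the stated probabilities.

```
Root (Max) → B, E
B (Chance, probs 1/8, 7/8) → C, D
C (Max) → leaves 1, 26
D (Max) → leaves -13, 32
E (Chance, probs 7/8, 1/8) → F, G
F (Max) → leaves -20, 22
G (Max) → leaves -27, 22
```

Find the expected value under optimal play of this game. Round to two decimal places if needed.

C (Max): max(1, 26) = 26
D (Max): max(-13, 32) = 32
B (Chance): 1/8·26 + 7/8·32 = 31.25
F (Max): max(-20, 22) = 22
G (Max): max(-27, 22) = 22
E (Chance): 7/8·22 + 1/8·22 = 22
Root (Max): max(31.25, 22) = 31.25

31.25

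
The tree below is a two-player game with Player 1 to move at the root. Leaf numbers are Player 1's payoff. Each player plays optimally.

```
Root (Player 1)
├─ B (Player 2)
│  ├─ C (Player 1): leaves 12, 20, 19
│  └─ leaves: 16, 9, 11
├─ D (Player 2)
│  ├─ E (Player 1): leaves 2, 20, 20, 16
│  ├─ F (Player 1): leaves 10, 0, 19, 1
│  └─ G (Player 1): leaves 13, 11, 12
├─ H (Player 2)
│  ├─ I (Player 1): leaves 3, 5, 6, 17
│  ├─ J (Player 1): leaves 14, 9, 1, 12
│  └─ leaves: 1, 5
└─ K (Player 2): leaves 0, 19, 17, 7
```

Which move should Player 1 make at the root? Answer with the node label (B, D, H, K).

C (Player 1): max(12, 20, 19) = 20
B (Player 2): min(20, 16, 9, 11) = 9
E (Player 1): max(2, 20, 20, 16) = 20
F (Player 1): max(10, 0, 19, 1) = 19
G (Player 1): max(13, 11, 12) = 13
D (Player 2): min(20, 19, 13) = 13
I (Player 1): max(3, 5, 6, 17) = 17
J (Player 1): max(14, 9, 1, 12) = 14
H (Player 2): min(17, 14, 1, 5) = 1
K (Player 2): min(0, 19, 17, 7) = 0
Root (Player 1): max(9, 13, 1, 0) = 13
Player 1 picks the child with the highest value: D (value 13).

D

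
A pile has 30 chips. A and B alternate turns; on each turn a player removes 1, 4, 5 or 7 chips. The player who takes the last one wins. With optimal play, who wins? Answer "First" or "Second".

First

Positions where the player to move wins (W) vs loses (L):
i:   0  1  2  3  4  5  6  7  8  9 10 11 12 13 14 15 16 17 18 19 20 21 22 23 24 25 26 27 28 29 30
     L  W  L  W  W  W  W  W  L  W  L  W  W  W  W  W  L  W  L  W  W  W  W  W  L  W  L  W  W  W  W
Position 30 is W, so the first player wins.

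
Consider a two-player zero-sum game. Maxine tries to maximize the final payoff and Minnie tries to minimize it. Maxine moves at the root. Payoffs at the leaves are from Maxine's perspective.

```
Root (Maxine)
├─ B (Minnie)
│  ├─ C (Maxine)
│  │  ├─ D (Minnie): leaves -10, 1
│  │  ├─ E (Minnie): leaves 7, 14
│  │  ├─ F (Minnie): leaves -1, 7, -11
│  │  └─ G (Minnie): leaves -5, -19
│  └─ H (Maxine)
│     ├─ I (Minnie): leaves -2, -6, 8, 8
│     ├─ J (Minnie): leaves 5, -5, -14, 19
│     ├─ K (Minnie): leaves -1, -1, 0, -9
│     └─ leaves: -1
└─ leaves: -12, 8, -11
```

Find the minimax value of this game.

8

D (Minnie): min(-10, 1) = -10
E (Minnie): min(7, 14) = 7
F (Minnie): min(-1, 7, -11) = -11
G (Minnie): min(-5, -19) = -19
C (Maxine): max(-10, 7, -11, -19) = 7
I (Minnie): min(-2, -6, 8, 8) = -6
J (Minnie): min(5, -5, -14, 19) = -14
K (Minnie): min(-1, -1, 0, -9) = -9
H (Maxine): max(-6, -14, -9, -1) = -1
B (Minnie): min(7, -1) = -1
Root (Maxine): max(-1, -12, 8, -11) = 8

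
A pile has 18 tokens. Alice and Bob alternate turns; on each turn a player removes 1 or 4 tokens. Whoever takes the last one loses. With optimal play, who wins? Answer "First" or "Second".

Second

Positions where the player to move wins (W) vs loses (L):
i:   0  1  2  3  4  5  6  7  8  9 10 11 12 13 14 15 16 17 18
     W  L  W  L  W  W  L  W  L  W  W  L  W  L  W  W  L  W  L
Position 18 is L, so the second player wins.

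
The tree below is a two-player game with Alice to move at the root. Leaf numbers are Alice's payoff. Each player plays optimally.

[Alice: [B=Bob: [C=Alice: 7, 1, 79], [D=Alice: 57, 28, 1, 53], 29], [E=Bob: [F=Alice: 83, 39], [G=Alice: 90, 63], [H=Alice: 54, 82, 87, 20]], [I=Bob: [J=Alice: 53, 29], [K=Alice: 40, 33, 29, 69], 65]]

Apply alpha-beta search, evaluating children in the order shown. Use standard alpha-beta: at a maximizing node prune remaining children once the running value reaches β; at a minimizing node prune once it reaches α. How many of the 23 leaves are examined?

C [α=-∞,β=+∞]: v=79
D [α=-∞,β=79]: v=57
B [α=-∞,β=+∞]: v=29
F [α=29,β=+∞]: v=83
G [α=29,β=83]: v=90 after child 1 ≥ β → β-cutoff, skip 1
H [α=29,β=83]: v=87 after child 3 ≥ β → β-cutoff, skip 1
E [α=29,β=+∞]: v=83
J [α=83,β=+∞]: v=53
I [α=83,β=+∞]: v=53 after child 1 ≤ α → α-cutoff, skip 2
Root [α=-∞,β=+∞]: v=83
Leaves evaluated: 16 of 23.

16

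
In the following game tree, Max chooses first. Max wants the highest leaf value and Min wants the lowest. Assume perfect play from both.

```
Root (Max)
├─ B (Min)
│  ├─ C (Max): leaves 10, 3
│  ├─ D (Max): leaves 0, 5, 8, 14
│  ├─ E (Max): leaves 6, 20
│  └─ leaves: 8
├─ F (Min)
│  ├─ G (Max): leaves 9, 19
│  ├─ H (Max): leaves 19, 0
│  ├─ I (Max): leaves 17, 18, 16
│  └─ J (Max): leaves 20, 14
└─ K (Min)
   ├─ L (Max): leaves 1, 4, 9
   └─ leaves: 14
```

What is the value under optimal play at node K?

9

L: max(1, 4, 9) = 9
K: min(9, 14) = 9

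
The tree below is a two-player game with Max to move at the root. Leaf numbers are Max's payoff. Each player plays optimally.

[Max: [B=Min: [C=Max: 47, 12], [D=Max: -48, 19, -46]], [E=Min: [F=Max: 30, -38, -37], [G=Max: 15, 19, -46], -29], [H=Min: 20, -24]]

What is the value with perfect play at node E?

F: max(30, -38, -37) = 30
G: max(15, 19, -46) = 19
E: min(30, 19, -29) = -29

-29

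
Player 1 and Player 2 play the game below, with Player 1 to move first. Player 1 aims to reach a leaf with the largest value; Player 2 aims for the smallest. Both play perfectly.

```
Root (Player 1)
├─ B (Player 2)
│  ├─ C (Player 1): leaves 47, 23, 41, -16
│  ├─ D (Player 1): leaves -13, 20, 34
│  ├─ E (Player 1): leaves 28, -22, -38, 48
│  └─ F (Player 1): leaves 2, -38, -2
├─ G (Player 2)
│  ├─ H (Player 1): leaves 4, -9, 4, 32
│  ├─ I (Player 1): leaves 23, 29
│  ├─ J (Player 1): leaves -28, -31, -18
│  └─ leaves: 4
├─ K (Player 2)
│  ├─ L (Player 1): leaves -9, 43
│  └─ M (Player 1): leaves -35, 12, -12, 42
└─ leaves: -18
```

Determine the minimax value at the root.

42

C (Player 1): max(47, 23, 41, -16) = 47
D (Player 1): max(-13, 20, 34) = 34
E (Player 1): max(28, -22, -38, 48) = 48
F (Player 1): max(2, -38, -2) = 2
B (Player 2): min(47, 34, 48, 2) = 2
H (Player 1): max(4, -9, 4, 32) = 32
I (Player 1): max(23, 29) = 29
J (Player 1): max(-28, -31, -18) = -18
G (Player 2): min(32, 29, -18, 4) = -18
L (Player 1): max(-9, 43) = 43
M (Player 1): max(-35, 12, -12, 42) = 42
K (Player 2): min(43, 42) = 42
Root (Player 1): max(2, -18, 42, -18) = 42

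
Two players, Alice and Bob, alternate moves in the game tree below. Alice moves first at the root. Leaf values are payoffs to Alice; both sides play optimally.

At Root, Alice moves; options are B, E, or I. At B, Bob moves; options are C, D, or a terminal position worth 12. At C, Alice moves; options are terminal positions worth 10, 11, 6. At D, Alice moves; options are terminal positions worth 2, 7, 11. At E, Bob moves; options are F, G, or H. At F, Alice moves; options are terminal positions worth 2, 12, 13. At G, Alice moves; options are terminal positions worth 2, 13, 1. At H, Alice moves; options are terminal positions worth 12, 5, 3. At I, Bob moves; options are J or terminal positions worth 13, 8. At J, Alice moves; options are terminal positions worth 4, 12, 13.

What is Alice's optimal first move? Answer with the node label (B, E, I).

E

C (Alice): max(10, 11, 6) = 11
D (Alice): max(2, 7, 11) = 11
B (Bob): min(11, 11, 12) = 11
F (Alice): max(2, 12, 13) = 13
G (Alice): max(2, 13, 1) = 13
H (Alice): max(12, 5, 3) = 12
E (Bob): min(13, 13, 12) = 12
J (Alice): max(4, 12, 13) = 13
I (Bob): min(13, 13, 8) = 8
Root (Alice): max(11, 12, 8) = 12
Alice picks the child with the highest value: E (value 12).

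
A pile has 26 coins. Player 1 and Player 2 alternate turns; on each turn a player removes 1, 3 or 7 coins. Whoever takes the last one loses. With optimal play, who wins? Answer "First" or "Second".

First

W/L table (W = player to move can force a win):
i:   0  1  2  3  4  5  6  7  8  9 10 11 12 13 14 15 16 17 18 19 20 21 22 23 24 25 26
     W  L  W  L  W  L  W  L  W  L  W  L  W  L  W  L  W  L  W  L  W  L  W  L  W  L  W
Position 26 is W, so the first player wins.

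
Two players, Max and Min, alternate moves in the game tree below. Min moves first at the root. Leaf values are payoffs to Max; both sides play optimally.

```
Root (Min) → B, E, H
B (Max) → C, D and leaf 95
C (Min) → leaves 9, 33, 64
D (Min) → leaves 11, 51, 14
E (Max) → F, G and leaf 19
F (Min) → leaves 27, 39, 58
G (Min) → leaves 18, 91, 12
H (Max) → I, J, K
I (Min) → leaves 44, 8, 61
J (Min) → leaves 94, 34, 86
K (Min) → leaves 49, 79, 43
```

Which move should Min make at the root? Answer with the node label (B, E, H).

E

C (Min): min(9, 33, 64) = 9
D (Min): min(11, 51, 14) = 11
B (Max): max(9, 11, 95) = 95
F (Min): min(27, 39, 58) = 27
G (Min): min(18, 91, 12) = 12
E (Max): max(27, 12, 19) = 27
I (Min): min(44, 8, 61) = 8
J (Min): min(94, 34, 86) = 34
K (Min): min(49, 79, 43) = 43
H (Max): max(8, 34, 43) = 43
Root (Min): min(95, 27, 43) = 27
Min picks the child with the lowest value: E (value 27).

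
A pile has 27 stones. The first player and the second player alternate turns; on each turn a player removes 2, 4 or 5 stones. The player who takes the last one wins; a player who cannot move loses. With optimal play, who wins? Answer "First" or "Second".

First

Positions where the player to move wins (W) vs loses (L):
i:   0  1  2  3  4  5  6  7  8  9 10 11 12 13 14 15 16 17 18 19 20 21 22 23 24 25 26 27
     L  L  W  W  W  W  W  L  L  W  W  W  W  W  L  L  W  W  W  W  W  L  L  W  W  W  W  W
Position 27 is W, so the first player wins.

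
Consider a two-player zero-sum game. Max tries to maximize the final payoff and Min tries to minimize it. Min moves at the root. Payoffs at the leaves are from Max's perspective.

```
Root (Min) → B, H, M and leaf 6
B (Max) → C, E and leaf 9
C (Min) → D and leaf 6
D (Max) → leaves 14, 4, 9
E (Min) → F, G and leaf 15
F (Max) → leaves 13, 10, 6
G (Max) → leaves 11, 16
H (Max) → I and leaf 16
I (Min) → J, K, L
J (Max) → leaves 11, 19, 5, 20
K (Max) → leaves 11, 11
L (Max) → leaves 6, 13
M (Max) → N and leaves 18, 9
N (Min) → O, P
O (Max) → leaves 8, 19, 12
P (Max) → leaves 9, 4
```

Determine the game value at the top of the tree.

D (Max): max(14, 4, 9) = 14
C (Min): min(14, 6) = 6
F (Max): max(13, 10, 6) = 13
G (Max): max(11, 16) = 16
E (Min): min(13, 16, 15) = 13
B (Max): max(6, 13, 9) = 13
J (Max): max(11, 19, 5, 20) = 20
K (Max): max(11, 11) = 11
L (Max): max(6, 13) = 13
I (Min): min(20, 11, 13) = 11
H (Max): max(11, 16) = 16
O (Max): max(8, 19, 12) = 19
P (Max): max(9, 4) = 9
N (Min): min(19, 9) = 9
M (Max): max(9, 18, 9) = 18
Root (Min): min(13, 16, 18, 6) = 6

6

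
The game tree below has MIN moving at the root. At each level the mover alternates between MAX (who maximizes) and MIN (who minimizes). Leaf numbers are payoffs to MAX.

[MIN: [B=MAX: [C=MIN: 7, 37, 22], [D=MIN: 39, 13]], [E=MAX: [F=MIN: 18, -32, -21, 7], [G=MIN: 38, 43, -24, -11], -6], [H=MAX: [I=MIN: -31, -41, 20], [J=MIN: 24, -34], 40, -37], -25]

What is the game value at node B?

13

C: min(7, 37, 22) = 7
D: min(39, 13) = 13
B: max(7, 13) = 13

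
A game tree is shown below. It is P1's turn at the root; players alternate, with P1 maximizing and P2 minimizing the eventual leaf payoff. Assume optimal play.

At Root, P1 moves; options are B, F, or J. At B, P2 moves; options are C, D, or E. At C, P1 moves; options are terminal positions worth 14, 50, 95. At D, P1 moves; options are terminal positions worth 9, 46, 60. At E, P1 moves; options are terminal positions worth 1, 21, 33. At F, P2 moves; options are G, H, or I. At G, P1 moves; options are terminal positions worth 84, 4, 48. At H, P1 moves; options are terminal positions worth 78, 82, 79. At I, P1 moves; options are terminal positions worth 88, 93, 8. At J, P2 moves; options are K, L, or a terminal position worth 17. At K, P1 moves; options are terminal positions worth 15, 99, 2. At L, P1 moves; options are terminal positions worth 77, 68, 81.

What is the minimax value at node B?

33

C: max(14, 50, 95) = 95
D: max(9, 46, 60) = 60
E: max(1, 21, 33) = 33
B: min(95, 60, 33) = 33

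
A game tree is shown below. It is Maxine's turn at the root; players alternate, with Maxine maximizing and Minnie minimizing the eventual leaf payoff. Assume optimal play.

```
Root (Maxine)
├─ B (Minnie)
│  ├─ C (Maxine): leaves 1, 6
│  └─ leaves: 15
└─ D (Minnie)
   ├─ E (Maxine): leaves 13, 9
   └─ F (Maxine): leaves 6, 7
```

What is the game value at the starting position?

C (Maxine): max(1, 6) = 6
B (Minnie): min(6, 15) = 6
E (Maxine): max(13, 9) = 13
F (Maxine): max(6, 7) = 7
D (Minnie): min(13, 7) = 7
Root (Maxine): max(6, 7) = 7

7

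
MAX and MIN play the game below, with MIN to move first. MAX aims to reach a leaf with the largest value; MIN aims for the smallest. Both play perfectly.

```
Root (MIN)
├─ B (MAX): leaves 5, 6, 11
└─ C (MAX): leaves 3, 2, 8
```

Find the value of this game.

8

B (MAX): max(5, 6, 11) = 11
C (MAX): max(3, 2, 8) = 8
Root (MIN): min(11, 8) = 8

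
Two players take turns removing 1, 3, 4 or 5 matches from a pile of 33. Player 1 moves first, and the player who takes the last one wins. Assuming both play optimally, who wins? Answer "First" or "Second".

First

Positions where the player to move wins (W) vs loses (L):
i:   0  1  2  3  4  5  6  7  8  9 10 11 12 13 14 15 16 17 18 19 20 21 22 23 24 25 26 27 28 29 30 31 32 33
     L  W  L  W  W  W  W  W  L  W  L  W  W  W  W  W  L  W  L  W  W  W  W  W  L  W  L  W  W  W  W  W  L  W
Position 33 is W, so the first player wins.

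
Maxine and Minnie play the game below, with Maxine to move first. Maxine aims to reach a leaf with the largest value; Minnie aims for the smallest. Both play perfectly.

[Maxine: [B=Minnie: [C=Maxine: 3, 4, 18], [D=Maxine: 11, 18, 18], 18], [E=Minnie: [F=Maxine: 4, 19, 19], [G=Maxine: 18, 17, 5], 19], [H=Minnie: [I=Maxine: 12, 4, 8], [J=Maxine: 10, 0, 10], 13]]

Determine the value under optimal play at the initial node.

C (Maxine): max(3, 4, 18) = 18
D (Maxine): max(11, 18, 18) = 18
B (Minnie): min(18, 18, 18) = 18
F (Maxine): max(4, 19, 19) = 19
G (Maxine): max(18, 17, 5) = 18
E (Minnie): min(19, 18, 19) = 18
I (Maxine): max(12, 4, 8) = 12
J (Maxine): max(10, 0, 10) = 10
H (Minnie): min(12, 10, 13) = 10
Root (Maxine): max(18, 18, 10) = 18

18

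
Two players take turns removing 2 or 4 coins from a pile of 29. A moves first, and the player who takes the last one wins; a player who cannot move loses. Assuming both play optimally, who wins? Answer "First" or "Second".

W/L table (W = player to move can force a win):
i:   0  1  2  3  4  5  6  7  8  9 10 11 12 13 14 15 16 17 18 19 20 21 22 23 24 25 26 27 28 29
     L  L  W  W  W  W  L  L  W  W  W  W  L  L  W  W  W  W  L  L  W  W  W  W  L  L  W  W  W  W
Position 29 is W, so the first player wins.

First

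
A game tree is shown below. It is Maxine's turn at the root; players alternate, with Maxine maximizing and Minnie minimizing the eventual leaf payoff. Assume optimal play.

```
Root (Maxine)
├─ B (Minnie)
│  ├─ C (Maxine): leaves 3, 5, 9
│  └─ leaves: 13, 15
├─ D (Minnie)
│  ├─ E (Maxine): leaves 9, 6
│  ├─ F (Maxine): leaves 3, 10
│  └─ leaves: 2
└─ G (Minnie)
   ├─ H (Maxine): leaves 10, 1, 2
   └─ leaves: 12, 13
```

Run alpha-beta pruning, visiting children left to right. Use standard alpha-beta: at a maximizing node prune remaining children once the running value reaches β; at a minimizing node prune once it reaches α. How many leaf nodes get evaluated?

C [α=-∞,β=+∞]: v=9
B [α=-∞,β=+∞]: v=9
E [α=9,β=+∞]: v=9
D [α=9,β=+∞]: v=9 after child 1 ≤ α → α-cutoff, skip 2
H [α=9,β=+∞]: v=10
G [α=9,β=+∞]: v=10
Root [α=-∞,β=+∞]: v=10
Leaves evaluated: 12 of 15.

12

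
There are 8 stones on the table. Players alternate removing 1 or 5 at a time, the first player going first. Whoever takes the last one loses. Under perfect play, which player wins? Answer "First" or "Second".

Positions where the player to move wins (W) vs loses (L):
i:   0  1  2  3  4  5  6  7  8
     W  L  W  L  W  L  W  L  W
Position 8 is W, so the first player wins.

First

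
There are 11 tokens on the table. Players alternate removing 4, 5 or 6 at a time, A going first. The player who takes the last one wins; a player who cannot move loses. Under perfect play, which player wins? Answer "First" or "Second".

Positions where the player to move wins (W) vs loses (L):
i:   0  1  2  3  4  5  6  7  8  9 10 11
     L  L  L  L  W  W  W  W  W  W  L  L
Position 11 is L, so the second player wins.

Second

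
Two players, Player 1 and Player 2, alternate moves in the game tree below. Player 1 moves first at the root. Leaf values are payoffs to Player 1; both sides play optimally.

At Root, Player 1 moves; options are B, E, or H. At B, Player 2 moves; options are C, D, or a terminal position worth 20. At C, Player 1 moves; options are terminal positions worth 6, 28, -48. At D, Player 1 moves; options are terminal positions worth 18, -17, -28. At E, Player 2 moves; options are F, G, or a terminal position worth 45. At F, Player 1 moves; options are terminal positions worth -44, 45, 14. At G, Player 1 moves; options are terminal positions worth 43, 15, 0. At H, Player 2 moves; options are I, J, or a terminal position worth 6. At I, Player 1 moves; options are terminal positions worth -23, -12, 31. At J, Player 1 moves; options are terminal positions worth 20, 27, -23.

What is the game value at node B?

C: max(6, 28, -48) = 28
D: max(18, -17, -28) = 18
B: min(28, 18, 20) = 18

18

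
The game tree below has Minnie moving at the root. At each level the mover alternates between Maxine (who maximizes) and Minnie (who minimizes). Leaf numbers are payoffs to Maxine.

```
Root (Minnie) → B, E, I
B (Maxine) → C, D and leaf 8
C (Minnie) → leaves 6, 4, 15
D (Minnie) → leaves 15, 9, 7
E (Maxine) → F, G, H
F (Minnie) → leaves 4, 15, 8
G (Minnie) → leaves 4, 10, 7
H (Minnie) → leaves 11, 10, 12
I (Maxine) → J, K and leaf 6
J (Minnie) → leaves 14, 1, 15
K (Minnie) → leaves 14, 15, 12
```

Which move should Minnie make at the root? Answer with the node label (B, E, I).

B

C (Minnie): min(6, 4, 15) = 4
D (Minnie): min(15, 9, 7) = 7
B (Maxine): max(4, 7, 8) = 8
F (Minnie): min(4, 15, 8) = 4
G (Minnie): min(4, 10, 7) = 4
H (Minnie): min(11, 10, 12) = 10
E (Maxine): max(4, 4, 10) = 10
J (Minnie): min(14, 1, 15) = 1
K (Minnie): min(14, 15, 12) = 12
I (Maxine): max(1, 12, 6) = 12
Root (Minnie): min(8, 10, 12) = 8
Minnie picks the child with the lowest value: B (value 8).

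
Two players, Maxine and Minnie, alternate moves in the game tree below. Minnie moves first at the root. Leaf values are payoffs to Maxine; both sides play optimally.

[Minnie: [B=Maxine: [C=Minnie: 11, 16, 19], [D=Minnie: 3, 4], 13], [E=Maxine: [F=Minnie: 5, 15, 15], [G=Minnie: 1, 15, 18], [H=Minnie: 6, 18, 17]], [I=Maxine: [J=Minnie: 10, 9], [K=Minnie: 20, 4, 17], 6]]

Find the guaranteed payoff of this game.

C (Minnie): min(11, 16, 19) = 11
D (Minnie): min(3, 4) = 3
B (Maxine): max(11, 3, 13) = 13
F (Minnie): min(5, 15, 15) = 5
G (Minnie): min(1, 15, 18) = 1
H (Minnie): min(6, 18, 17) = 6
E (Maxine): max(5, 1, 6) = 6
J (Minnie): min(10, 9) = 9
K (Minnie): min(20, 4, 17) = 4
I (Maxine): max(9, 4, 6) = 9
Root (Minnie): min(13, 6, 9) = 6

6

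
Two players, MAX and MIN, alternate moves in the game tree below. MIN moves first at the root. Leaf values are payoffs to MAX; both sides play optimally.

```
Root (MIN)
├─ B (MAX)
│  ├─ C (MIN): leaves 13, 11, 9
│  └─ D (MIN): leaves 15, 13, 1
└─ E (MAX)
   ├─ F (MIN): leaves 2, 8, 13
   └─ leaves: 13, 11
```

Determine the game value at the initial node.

9

C (MIN): min(13, 11, 9) = 9
D (MIN): min(15, 13, 1) = 1
B (MAX): max(9, 1) = 9
F (MIN): min(2, 8, 13) = 2
E (MAX): max(2, 13, 11) = 13
Root (MIN): min(9, 13) = 9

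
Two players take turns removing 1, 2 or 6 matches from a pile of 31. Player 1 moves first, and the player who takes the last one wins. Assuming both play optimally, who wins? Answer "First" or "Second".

Mark each pile size as W (mover wins) or L (mover loses):
i:   0  1  2  3  4  5  6  7  8  9 10 11 12 13 14 15 16 17 18 19 20 21 22 23 24 25 26 27 28 29 30 31
     L  W  W  L  W  W  W  L  W  W  L  W  W  W  L  W  W  L  W  W  W  L  W  W  L  W  W  W  L  W  W  L
Position 31 is L, so the second player wins.

Second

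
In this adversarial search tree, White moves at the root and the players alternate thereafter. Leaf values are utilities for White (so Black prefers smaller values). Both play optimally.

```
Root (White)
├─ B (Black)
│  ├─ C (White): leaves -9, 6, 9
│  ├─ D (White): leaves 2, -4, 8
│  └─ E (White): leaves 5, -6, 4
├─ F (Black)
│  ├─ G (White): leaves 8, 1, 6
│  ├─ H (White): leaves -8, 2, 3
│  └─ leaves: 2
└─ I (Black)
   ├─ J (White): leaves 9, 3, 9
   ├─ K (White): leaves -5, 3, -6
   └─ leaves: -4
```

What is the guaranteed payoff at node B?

C: max(-9, 6, 9) = 9
D: max(2, -4, 8) = 8
E: max(5, -6, 4) = 5
B: min(9, 8, 5) = 5

5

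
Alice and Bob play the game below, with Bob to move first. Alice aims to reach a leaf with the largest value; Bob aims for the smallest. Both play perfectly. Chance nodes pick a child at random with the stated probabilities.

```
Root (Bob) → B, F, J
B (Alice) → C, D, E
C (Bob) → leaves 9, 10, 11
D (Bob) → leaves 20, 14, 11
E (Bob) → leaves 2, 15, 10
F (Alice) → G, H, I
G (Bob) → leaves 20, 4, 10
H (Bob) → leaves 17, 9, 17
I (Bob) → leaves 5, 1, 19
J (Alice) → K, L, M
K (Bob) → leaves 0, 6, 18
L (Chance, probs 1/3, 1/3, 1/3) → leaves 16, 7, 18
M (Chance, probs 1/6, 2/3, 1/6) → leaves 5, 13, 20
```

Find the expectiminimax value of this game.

9

C (Bob): min(9, 10, 11) = 9
D (Bob): min(20, 14, 11) = 11
E (Bob): min(2, 15, 10) = 2
B (Alice): max(9, 11, 2) = 11
G (Bob): min(20, 4, 10) = 4
H (Bob): min(17, 9, 17) = 9
I (Bob): min(5, 1, 19) = 1
F (Alice): max(4, 9, 1) = 9
K (Bob): min(0, 6, 18) = 0
L (Chance): 1/3·16 + 1/3·7 + 1/3·18 = 13.67
M (Chance): 1/6·5 + 2/3·13 + 1/6·20 = 12.83
J (Alice): max(0, 13.67, 12.83) = 13.67
Root (Bob): min(11, 9, 13.67) = 9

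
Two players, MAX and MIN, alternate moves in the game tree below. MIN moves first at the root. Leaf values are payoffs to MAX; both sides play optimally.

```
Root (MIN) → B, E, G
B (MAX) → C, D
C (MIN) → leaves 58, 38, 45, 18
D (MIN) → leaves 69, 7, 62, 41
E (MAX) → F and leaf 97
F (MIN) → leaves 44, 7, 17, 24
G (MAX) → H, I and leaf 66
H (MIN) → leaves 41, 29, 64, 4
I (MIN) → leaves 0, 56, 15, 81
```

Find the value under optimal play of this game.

C (MIN): min(58, 38, 45, 18) = 18
D (MIN): min(69, 7, 62, 41) = 7
B (MAX): max(18, 7) = 18
F (MIN): min(44, 7, 17, 24) = 7
E (MAX): max(7, 97) = 97
H (MIN): min(41, 29, 64, 4) = 4
I (MIN): min(0, 56, 15, 81) = 0
G (MAX): max(4, 0, 66) = 66
Root (MIN): min(18, 97, 66) = 18

18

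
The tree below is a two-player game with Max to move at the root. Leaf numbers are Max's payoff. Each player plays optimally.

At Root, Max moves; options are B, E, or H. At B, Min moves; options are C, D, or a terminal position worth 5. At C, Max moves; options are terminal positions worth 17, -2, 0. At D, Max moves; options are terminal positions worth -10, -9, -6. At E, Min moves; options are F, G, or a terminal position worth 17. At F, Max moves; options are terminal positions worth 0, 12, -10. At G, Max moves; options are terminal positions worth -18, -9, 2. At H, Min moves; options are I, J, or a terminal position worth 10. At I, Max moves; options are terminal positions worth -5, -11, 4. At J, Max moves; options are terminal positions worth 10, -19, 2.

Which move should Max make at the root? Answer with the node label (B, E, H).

H

C (Max): max(17, -2, 0) = 17
D (Max): max(-10, -9, -6) = -6
B (Min): min(17, -6, 5) = -6
F (Max): max(0, 12, -10) = 12
G (Max): max(-18, -9, 2) = 2
E (Min): min(12, 2, 17) = 2
I (Max): max(-5, -11, 4) = 4
J (Max): max(10, -19, 2) = 10
H (Min): min(4, 10, 10) = 4
Root (Max): max(-6, 2, 4) = 4
Max picks the child with the highest value: H (value 4).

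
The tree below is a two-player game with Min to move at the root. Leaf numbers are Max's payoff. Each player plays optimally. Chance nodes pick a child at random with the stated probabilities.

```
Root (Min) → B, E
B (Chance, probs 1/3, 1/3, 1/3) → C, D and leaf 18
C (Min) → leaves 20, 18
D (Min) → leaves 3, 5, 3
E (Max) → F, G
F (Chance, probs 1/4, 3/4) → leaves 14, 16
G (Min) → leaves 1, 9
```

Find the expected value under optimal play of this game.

C (Min): min(20, 18) = 18
D (Min): min(3, 5, 3) = 3
B (Chance): 1/3·18 + 1/3·3 + 1/3·18 = 13
F (Chance): 1/4·14 + 3/4·16 = 15.5
G (Min): min(1, 9) = 1
E (Max): max(15.5, 1) = 15.5
Root (Min): min(13, 15.5) = 13

13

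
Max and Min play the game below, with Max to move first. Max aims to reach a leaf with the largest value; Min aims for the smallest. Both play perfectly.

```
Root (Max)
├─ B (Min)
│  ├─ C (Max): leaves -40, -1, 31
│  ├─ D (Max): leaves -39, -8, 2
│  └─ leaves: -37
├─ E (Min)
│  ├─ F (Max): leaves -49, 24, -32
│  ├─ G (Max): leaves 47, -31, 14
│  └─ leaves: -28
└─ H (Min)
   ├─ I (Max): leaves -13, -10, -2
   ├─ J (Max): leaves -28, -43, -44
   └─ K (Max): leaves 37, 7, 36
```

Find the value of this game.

-28

C (Max): max(-40, -1, 31) = 31
D (Max): max(-39, -8, 2) = 2
B (Min): min(31, 2, -37) = -37
F (Max): max(-49, 24, -32) = 24
G (Max): max(47, -31, 14) = 47
E (Min): min(24, 47, -28) = -28
I (Max): max(-13, -10, -2) = -2
J (Max): max(-28, -43, -44) = -28
K (Max): max(37, 7, 36) = 37
H (Min): min(-2, -28, 37) = -28
Root (Max): max(-37, -28, -28) = -28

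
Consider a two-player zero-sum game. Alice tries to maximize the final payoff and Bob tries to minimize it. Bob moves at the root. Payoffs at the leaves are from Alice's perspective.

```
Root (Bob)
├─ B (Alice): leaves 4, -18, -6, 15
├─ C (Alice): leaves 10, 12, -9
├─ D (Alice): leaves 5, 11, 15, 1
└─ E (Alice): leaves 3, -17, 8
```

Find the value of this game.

B (Alice): max(4, -18, -6, 15) = 15
C (Alice): max(10, 12, -9) = 12
D (Alice): max(5, 11, 15, 1) = 15
E (Alice): max(3, -17, 8) = 8
Root (Bob): min(15, 12, 15, 8) = 8

8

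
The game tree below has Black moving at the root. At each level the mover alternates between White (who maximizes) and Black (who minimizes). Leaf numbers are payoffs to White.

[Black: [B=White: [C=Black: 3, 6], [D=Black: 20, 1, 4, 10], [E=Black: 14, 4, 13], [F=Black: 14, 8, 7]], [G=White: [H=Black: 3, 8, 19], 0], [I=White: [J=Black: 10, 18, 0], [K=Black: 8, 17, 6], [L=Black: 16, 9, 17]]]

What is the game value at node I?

9

J: min(10, 18, 0) = 0
K: min(8, 17, 6) = 6
L: min(16, 9, 17) = 9
I: max(0, 6, 9) = 9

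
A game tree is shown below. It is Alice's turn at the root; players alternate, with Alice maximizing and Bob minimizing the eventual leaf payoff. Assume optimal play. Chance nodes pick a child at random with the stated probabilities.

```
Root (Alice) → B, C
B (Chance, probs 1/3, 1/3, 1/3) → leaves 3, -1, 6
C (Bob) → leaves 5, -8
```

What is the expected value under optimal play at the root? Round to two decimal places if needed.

2.67

B (Chance): 1/3·3 + 1/3·-1 + 1/3·6 = 2.67
C (Bob): min(5, -8) = -8
Root (Alice): max(2.67, -8) = 2.67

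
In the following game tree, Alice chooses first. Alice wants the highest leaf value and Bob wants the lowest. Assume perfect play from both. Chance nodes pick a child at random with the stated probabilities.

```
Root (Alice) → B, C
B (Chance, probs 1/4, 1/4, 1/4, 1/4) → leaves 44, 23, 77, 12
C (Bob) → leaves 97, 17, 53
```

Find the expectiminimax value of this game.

39

B (Chance): 1/4·44 + 1/4·23 + 1/4·77 + 1/4·12 = 39
C (Bob): min(97, 17, 53) = 17
Root (Alice): max(39, 17) = 39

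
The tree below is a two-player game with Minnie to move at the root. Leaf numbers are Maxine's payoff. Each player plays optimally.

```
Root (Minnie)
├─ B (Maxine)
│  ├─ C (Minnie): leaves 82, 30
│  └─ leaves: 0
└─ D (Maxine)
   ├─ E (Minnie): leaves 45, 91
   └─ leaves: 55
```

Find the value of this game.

C (Minnie): min(82, 30) = 30
B (Maxine): max(30, 0) = 30
E (Minnie): min(45, 91) = 45
D (Maxine): max(45, 55) = 55
Root (Minnie): min(30, 55) = 30

30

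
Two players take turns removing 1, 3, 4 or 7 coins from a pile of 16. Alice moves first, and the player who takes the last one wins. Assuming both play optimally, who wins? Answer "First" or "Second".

Positions where the player to move wins (W) vs loses (L):
i:   0  1  2  3  4  5  6  7  8  9 10 11 12 13 14 15 16
     L  W  L  W  W  W  W  W  L  W  L  W  W  W  W  W  L
Position 16 is L, so the second player wins.

Second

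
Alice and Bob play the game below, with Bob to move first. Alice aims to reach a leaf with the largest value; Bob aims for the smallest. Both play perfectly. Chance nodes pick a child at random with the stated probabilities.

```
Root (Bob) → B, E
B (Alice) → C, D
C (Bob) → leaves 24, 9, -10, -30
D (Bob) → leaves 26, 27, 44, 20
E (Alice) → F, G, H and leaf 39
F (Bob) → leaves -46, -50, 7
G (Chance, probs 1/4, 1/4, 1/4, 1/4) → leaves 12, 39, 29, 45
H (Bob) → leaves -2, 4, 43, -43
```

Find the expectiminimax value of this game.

20

C (Bob): min(24, 9, -10, -30) = -30
D (Bob): min(26, 27, 44, 20) = 20
B (Alice): max(-30, 20) = 20
F (Bob): min(-46, -50, 7) = -50
G (Chance): 1/4·12 + 1/4·39 + 1/4·29 + 1/4·45 = 31.25
H (Bob): min(-2, 4, 43, -43) = -43
E (Alice): max(-50, 31.25, -43, 39) = 39
Root (Bob): min(20, 39) = 20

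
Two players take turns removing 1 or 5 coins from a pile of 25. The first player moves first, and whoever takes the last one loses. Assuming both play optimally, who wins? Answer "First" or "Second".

i:   0  1  2  3  4  5  6  7  8  9 10 11 12 13 14 15 16 17 18 19 20 21 22 23 24 25
     W  L  W  L  W  L  W  L  W  L  W  L  W  L  W  L  W  L  W  L  W  L  W  L  W  L
Position 25 is L, so the second player wins.

Second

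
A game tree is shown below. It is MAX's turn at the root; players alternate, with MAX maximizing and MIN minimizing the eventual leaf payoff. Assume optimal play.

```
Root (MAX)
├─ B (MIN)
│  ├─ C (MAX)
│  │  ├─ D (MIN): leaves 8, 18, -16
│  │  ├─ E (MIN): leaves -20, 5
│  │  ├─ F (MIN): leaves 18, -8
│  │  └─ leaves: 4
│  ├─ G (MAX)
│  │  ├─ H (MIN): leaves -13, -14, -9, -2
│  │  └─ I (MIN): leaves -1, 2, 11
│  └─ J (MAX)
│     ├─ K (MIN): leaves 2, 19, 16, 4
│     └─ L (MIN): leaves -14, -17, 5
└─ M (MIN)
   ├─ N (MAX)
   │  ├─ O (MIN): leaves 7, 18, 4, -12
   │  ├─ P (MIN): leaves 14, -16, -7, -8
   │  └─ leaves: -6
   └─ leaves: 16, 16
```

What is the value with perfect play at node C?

4

D: min(8, 18, -16) = -16
E: min(-20, 5) = -20
F: min(18, -8) = -8
C: max(-16, -20, -8, 4) = 4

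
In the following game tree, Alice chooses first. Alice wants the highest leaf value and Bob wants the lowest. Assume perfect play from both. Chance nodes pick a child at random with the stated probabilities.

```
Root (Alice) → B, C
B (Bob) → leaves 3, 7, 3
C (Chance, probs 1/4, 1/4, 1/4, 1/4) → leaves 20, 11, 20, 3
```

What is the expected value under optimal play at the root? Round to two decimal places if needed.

13.5

B (Bob): min(3, 7, 3) = 3
C (Chance): 1/4·20 + 1/4·11 + 1/4·20 + 1/4·3 = 13.5
Root (Alice): max(3, 13.5) = 13.5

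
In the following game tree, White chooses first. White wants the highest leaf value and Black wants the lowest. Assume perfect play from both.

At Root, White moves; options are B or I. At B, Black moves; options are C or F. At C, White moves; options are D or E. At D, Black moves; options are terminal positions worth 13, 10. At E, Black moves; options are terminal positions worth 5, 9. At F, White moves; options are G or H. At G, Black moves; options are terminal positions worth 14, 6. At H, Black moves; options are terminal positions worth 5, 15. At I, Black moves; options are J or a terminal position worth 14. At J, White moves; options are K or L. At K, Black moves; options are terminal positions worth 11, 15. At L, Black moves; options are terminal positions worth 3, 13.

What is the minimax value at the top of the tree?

11

D (Black): min(13, 10) = 10
E (Black): min(5, 9) = 5
C (White): max(10, 5) = 10
G (Black): min(14, 6) = 6
H (Black): min(5, 15) = 5
F (White): max(6, 5) = 6
B (Black): min(10, 6) = 6
K (Black): min(11, 15) = 11
L (Black): min(3, 13) = 3
J (White): max(11, 3) = 11
I (Black): min(11, 14) = 11
Root (White): max(6, 11) = 11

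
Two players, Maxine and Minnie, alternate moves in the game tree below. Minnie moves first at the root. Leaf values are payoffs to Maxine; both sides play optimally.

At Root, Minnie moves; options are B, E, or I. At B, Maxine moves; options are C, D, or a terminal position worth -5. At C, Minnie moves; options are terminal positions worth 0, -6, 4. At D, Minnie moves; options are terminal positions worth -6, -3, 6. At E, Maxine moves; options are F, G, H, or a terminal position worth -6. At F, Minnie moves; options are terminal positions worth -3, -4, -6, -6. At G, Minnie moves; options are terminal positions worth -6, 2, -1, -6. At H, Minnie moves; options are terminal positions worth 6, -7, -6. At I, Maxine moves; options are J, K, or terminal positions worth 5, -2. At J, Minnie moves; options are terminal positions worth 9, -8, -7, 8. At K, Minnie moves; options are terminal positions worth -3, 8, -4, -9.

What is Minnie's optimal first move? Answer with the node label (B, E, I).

C (Minnie): min(0, -6, 4) = -6
D (Minnie): min(-6, -3, 6) = -6
B (Maxine): max(-6, -6, -5) = -5
F (Minnie): min(-3, -4, -6, -6) = -6
G (Minnie): min(-6, 2, -1, -6) = -6
H (Minnie): min(6, -7, -6) = -7
E (Maxine): max(-6, -6, -7, -6) = -6
J (Minnie): min(9, -8, -7, 8) = -8
K (Minnie): min(-3, 8, -4, -9) = -9
I (Maxine): max(-8, -9, 5, -2) = 5
Root (Minnie): min(-5, -6, 5) = -6
Minnie picks the child with the lowest value: E (value -6).

E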